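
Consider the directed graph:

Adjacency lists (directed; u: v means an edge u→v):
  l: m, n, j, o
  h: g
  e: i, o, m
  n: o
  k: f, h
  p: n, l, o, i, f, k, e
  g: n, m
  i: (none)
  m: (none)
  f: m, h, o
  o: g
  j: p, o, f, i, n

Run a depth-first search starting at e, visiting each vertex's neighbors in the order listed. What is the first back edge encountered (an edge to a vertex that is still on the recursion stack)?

DFS from e (visiting each vertex's neighbors in the order listed); mark gray on enter, black on exit:
e gray
  i gray
  i black
  o gray
    g gray
      n gray
        n→o: o is gray → back edge
First back edge: n → o.

n->o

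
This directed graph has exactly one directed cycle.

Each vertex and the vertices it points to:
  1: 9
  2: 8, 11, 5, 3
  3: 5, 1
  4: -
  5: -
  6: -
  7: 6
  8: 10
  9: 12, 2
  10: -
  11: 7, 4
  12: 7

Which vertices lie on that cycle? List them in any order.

1, 2, 3, 9

DFS with gray/black marking from 9:
9 gray
  12 gray
    7 gray
      6 gray
      6 black
    7 black
  12 black
  2 gray
    8 gray
      10 gray
      10 black
    8 black
    11 gray
      11→7: 7 black — skip
      4 gray
      4 black
    11 black
    5 gray
    5 black
    3 gray
      3→5: 5 black — skip
      1 gray
        1→9: 9 is gray → back edge
Back edge closes the cycle 9 → 2 → 3 → 1 → 9; its vertices are {1, 2, 3, 9}.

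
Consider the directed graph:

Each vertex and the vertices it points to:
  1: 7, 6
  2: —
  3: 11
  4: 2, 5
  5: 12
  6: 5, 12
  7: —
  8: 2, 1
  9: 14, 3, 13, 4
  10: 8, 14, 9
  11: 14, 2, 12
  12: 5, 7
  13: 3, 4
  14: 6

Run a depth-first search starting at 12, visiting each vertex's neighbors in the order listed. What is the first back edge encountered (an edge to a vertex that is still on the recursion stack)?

5→12

DFS from 12 (visiting each vertex's neighbors in the order listed); mark gray on enter, black on exit:
12 gray
  5 gray
    5→12: 12 is gray → back edge
First back edge: 5 → 12.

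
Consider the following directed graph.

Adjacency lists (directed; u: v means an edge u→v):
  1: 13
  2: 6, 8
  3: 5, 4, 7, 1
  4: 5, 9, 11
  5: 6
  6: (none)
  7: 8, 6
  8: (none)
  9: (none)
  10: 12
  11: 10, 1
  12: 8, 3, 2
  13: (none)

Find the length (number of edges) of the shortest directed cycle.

For each vertex v, BFS finds the shortest path from v back to v.
The shortest such closed walk is 12 → 3 → 4 → 11 → 10 → 12, length 5.

5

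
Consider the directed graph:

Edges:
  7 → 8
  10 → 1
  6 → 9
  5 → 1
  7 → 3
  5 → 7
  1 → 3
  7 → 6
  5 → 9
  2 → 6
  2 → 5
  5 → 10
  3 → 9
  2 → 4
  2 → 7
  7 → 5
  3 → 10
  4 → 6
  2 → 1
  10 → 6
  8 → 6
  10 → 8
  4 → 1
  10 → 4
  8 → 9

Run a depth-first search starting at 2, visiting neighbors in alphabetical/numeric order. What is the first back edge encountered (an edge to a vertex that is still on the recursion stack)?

DFS from 2 (visiting neighbors in alphabetical/numeric order); mark gray on enter, black on exit:
2 gray
  1 gray
    3 gray
      9 gray
      9 black
      10 gray
        10→1: 1 is gray → back edge
First back edge: 10 → 1.

10->1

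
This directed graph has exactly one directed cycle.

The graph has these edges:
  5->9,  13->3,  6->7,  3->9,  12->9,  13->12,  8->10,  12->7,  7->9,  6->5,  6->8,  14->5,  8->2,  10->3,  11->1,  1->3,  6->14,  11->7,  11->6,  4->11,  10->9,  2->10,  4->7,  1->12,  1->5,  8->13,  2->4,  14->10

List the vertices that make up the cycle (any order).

DFS with gray/black marking from 11:
11 gray
  1 gray
    3 gray
      9 gray
      9 black
    3 black
    12 gray
      12→9: 9 black — skip
      7 gray
        7→9: 9 black — skip
      7 black
    12 black
    5 gray
      5→9: 9 black — skip
    5 black
  1 black
  6 gray
    6→5: 5 black — skip
    14 gray
      10 gray
        10→3: 3 black — skip
        10→9: 9 black — skip
      10 black
      14→5: 5 black — skip
    14 black
    6→7: 7 black — skip
    8 gray
      8→10: 10 black — skip
      2 gray
        4 gray
          4→7: 7 black — skip
          4→11: 11 is gray → back edge
Back edge closes the cycle 11 → 6 → 8 → 2 → 4 → 11; its vertices are {2, 4, 6, 8, 11}.

2, 4, 6, 8, 11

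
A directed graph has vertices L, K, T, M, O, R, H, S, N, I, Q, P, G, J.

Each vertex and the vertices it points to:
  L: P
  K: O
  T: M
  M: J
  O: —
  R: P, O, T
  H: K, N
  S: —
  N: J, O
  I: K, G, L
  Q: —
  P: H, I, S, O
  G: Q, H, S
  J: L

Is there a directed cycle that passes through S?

S lies on a cycle iff there is a path from S back to itself.
Exploring from S, it never reaches itself; equivalently, its strongly connected component is a singleton.

No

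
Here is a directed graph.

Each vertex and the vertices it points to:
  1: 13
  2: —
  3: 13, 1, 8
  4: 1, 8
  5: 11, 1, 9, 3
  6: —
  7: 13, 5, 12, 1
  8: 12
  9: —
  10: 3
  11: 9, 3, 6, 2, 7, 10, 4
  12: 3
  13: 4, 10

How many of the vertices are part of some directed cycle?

A vertex is on a directed cycle iff it belongs to a strongly connected component of size ≥ 2 (or has a self-loop).
The vertices on cycles are {1, 3, 4, 5, 7, 8, 10, 11, 12, 13} — 10 in total.

10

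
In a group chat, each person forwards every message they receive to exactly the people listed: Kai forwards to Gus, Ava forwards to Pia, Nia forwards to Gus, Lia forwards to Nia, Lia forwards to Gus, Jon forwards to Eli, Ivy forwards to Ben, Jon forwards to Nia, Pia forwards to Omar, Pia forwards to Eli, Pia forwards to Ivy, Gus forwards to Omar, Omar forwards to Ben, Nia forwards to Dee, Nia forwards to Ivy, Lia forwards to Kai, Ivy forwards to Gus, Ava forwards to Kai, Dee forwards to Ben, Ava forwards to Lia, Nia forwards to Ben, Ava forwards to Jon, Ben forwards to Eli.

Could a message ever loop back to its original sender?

DFS with white/gray/black marking, starting from Ava:
Ava gray
  Jon gray
    Nia gray
      Ivy gray
        Ben gray
          Eli gray
          Eli black
        Ben black
        Gus gray
          Omar gray
            Omar→Ben: Ben black — skip
          Omar black
        Gus black
      Ivy black
      Dee gray
        Dee→Ben: Ben black — skip
      Dee black
      Nia→Gus: Gus black — skip
      Nia→Ben: Ben black — skip
    Nia black
    Jon→Eli: Eli black — skip
  Jon black
  Kai gray
    Kai→Gus: Gus black — skip
  Kai black
  Lia gray
    Lia→Kai: Kai black — skip
    Lia→Nia: Nia black — skip
    Lia→Gus: Gus black — skip
  Lia black
  Pia gray
    Pia→Ivy: Ivy black — skip
    Pia→Omar: Omar black — skip
    Pia→Eli: Eli black — skip
  Pia black
Ava black
Every edge goes to a white or black vertex — no back edge, so the graph is acyclic.

No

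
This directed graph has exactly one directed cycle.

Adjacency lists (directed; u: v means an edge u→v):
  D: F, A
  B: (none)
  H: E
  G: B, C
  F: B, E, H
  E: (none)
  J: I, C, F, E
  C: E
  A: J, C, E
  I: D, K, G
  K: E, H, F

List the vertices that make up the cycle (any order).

A, D, I, J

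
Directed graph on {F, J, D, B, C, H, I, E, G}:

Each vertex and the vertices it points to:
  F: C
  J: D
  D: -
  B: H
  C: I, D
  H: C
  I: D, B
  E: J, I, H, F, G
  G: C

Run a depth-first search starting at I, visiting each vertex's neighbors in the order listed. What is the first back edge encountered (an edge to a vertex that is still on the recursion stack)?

C->I

DFS from I (visiting each vertex's neighbors in the order listed); mark gray on enter, black on exit:
I gray
  D gray
  D black
  B gray
    H gray
      C gray
        C→I: I is gray → back edge
First back edge: C → I.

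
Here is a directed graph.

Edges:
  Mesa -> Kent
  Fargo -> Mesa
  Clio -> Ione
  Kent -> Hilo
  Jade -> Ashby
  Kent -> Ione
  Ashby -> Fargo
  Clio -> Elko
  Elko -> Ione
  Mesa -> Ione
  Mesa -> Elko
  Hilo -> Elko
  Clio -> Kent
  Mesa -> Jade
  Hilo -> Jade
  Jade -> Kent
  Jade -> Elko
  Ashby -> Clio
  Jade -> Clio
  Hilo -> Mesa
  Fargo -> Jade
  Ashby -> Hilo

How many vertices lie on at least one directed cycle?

7

A vertex is on a directed cycle iff it belongs to a strongly connected component of size ≥ 2 (or has a self-loop).
The vertices on cycles are {Clio, Hilo, Jade, Kent, Mesa, Ashby, Fargo} — 7 in total.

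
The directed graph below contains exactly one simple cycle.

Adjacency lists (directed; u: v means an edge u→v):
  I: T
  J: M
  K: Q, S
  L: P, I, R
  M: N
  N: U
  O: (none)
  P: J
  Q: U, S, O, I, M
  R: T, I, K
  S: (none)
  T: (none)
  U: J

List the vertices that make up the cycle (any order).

DFS with gray/black marking from M:
M gray
  N gray
    U gray
      J gray
        J→M: M is gray → back edge
Back edge closes the cycle M → N → U → J → M; its vertices are {J, M, N, U}.

J, M, N, U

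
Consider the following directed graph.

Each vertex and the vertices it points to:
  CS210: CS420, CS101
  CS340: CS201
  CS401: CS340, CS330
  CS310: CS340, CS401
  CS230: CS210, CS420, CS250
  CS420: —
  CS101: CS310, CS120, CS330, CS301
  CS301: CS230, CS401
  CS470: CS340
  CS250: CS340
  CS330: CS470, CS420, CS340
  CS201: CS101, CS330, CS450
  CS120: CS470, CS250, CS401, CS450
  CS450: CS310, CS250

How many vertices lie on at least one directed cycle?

A vertex is on a directed cycle iff it belongs to a strongly connected component of size ≥ 2 (or has a self-loop).
The vertices on cycles are {CS101, CS120, CS201, CS210, CS230, CS250, CS301, CS310, CS330, CS340, CS401, CS450, CS470} — 13 in total.

13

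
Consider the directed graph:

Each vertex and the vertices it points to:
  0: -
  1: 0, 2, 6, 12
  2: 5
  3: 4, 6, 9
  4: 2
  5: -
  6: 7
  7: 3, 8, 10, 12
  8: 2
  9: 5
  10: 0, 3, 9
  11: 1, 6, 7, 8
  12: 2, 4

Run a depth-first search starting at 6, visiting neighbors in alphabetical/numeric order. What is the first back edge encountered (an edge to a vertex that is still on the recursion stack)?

3->6

DFS from 6 (visiting neighbors in alphabetical/numeric order); mark gray on enter, black on exit:
6 gray
  7 gray
    3 gray
      4 gray
        2 gray
          5 gray
          5 black
        2 black
      4 black
      3→6: 6 is gray → back edge
First back edge: 3 → 6.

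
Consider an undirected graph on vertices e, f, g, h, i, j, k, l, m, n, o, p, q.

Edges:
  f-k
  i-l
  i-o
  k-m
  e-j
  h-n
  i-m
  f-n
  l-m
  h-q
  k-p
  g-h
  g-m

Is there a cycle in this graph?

Yes

DFS, tracking each vertex's parent; an edge to a visited non-parent vertex closes a cycle.
Start from e:
visit e (parent –)
  visit j (parent e)
    j–e: parent, skip
visit f (parent –)
  visit k (parent f)
    visit m (parent k)
      m–k: parent, skip
      visit l (parent m)
        l–m: parent, skip
        visit i (parent l)
          i–m: m visited and ≠ parent → cycle
Cycle: m – l – i – m.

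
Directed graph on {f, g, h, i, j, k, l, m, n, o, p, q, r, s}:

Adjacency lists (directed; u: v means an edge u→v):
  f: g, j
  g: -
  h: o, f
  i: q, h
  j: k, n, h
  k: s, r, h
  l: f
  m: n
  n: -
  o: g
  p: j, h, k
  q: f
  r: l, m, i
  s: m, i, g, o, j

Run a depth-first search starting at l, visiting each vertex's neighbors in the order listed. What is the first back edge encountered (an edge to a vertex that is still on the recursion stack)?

DFS from l (visiting each vertex's neighbors in the order listed); mark gray on enter, black on exit:
l gray
  f gray
    g gray
    g black
    j gray
      k gray
        s gray
          m gray
            n gray
            n black
          m black
          i gray
            q gray
              q→f: f is gray → back edge
First back edge: q → f.

q->f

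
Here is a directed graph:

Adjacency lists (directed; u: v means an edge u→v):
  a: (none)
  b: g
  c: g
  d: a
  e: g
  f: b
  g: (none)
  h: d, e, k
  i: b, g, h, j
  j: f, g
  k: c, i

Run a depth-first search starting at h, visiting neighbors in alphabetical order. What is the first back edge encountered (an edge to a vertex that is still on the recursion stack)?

i→h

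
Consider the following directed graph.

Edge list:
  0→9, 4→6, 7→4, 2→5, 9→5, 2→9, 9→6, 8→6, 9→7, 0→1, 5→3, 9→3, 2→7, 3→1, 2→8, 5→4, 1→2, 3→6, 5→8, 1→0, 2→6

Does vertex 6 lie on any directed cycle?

No

6 lies on a cycle iff there is a path from 6 back to itself.
Exploring from 6, it never reaches itself; equivalently, its strongly connected component is a singleton.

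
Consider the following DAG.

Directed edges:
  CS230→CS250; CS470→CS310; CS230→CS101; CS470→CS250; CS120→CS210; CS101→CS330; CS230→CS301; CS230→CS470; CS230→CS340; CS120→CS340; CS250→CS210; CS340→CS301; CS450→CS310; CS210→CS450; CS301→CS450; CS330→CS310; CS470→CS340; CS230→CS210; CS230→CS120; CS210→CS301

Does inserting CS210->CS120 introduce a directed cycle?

Adding CS210→CS120 creates a cycle iff CS120 can already reach CS210.
Path from CS120: CS120 → CS210.
So CS120 → … → CS210 → CS120 is a cycle.

Yes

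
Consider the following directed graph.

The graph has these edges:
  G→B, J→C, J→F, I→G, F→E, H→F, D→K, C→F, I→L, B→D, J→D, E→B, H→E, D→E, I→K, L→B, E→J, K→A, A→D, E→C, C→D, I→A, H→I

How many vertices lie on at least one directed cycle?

8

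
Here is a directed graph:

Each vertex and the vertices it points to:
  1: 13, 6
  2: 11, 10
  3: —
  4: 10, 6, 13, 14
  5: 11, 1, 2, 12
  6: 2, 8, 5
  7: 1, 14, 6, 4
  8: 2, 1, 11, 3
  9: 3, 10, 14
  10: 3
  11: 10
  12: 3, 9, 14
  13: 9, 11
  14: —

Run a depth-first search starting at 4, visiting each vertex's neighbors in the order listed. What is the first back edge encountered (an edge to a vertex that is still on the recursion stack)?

DFS from 4 (visiting each vertex's neighbors in the order listed); mark gray on enter, black on exit:
4 gray
  10 gray
    3 gray
    3 black
  10 black
  6 gray
    2 gray
      11 gray
        11→10: 10 black — skip
      11 black
      2→10: 10 black — skip
    2 black
    8 gray
      8→2: 2 black — skip
      1 gray
        13 gray
          9 gray
            9→3: 3 black — skip
            9→10: 10 black — skip
            14 gray
            14 black
          9 black
          13→11: 11 black — skip
        13 black
        1→6: 6 is gray → back edge
First back edge: 1 → 6.

1→6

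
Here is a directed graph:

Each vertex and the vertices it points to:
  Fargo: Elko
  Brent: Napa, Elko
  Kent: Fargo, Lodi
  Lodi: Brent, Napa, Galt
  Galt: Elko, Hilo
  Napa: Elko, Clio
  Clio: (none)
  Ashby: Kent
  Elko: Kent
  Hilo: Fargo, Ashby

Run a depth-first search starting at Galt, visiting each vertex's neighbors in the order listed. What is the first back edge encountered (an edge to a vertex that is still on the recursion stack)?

Fargo→Elko

DFS from Galt (visiting each vertex's neighbors in the order listed); mark gray on enter, black on exit:
Galt gray
  Elko gray
    Kent gray
      Fargo gray
        Fargo→Elko: Elko is gray → back edge
First back edge: Fargo → Elko.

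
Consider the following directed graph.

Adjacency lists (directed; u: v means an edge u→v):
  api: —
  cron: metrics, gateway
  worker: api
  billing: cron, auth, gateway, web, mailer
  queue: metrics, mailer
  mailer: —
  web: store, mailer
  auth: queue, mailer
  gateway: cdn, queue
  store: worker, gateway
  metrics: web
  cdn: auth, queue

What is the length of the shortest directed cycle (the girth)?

For each vertex v, BFS finds the shortest path from v back to v.
The shortest such closed walk is web → store → gateway → queue → metrics → web, length 5.

5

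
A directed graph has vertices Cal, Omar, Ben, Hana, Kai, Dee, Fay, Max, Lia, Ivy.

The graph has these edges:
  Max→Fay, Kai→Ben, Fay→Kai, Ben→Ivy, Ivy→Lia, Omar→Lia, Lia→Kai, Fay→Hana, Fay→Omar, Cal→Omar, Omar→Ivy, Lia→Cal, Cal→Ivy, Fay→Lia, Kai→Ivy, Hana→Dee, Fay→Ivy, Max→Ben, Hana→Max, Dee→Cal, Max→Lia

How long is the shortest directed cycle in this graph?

3

For each vertex v, BFS finds the shortest path from v back to v.
The shortest such closed walk is Max → Fay → Hana → Max, length 3.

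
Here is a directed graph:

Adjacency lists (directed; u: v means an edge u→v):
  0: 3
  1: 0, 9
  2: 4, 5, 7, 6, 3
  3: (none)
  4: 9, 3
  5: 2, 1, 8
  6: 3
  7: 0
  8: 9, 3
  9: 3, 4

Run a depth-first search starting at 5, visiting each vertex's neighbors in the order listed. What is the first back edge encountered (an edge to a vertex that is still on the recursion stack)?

9->4

DFS from 5 (visiting each vertex's neighbors in the order listed); mark gray on enter, black on exit:
5 gray
  2 gray
    4 gray
      9 gray
        3 gray
        3 black
        9→4: 4 is gray → back edge
First back edge: 9 → 4.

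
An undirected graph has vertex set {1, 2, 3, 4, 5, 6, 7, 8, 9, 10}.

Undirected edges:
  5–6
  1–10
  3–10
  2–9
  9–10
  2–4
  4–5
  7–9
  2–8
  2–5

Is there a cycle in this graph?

DFS, tracking each vertex's parent; an edge to a visited non-parent vertex closes a cycle.
Start from 5:
visit 5 (parent –)
  visit 6 (parent 5)
    6–5: parent, skip
  visit 4 (parent 5)
    4–5: parent, skip
    visit 2 (parent 4)
      visit 9 (parent 2)
        9–2: parent, skip
        visit 10 (parent 9)
          10–9: parent, skip
          visit 1 (parent 10)
            1–10: parent, skip
          visit 3 (parent 10)
            3–10: parent, skip
        visit 7 (parent 9)
          7–9: parent, skip
      2–5: 5 visited and ≠ parent → cycle
Cycle: 5 – 4 – 2 – 5.

Yes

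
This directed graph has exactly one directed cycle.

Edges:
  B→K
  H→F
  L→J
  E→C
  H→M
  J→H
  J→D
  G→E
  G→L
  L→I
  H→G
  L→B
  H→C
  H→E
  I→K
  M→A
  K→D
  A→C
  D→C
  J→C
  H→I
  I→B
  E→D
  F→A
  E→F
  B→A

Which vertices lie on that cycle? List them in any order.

G, H, J, L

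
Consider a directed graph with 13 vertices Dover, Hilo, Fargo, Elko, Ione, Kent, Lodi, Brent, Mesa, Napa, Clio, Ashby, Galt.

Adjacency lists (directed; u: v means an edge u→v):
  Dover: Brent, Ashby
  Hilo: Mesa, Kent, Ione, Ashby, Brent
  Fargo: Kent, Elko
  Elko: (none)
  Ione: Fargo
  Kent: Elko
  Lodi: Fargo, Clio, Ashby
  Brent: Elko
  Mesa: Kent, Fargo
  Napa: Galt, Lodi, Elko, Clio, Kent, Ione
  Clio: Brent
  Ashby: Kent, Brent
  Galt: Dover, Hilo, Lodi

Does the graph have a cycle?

No

DFS with white/gray/black marking, starting from Dover:
Dover gray
  Brent gray
    Elko gray
    Elko black
  Brent black
  Ashby gray
    Kent gray
      Kent→Elko: Elko black — skip
    Kent black
    Ashby→Brent: Brent black — skip
  Ashby black
Dover black
Hilo gray
  Mesa gray
    Mesa→Kent: Kent black — skip
    Fargo gray
      Fargo→Kent: Kent black — skip
      Fargo→Elko: Elko black — skip
    Fargo black
  Mesa black
  Hilo→Kent: Kent black — skip
  Ione gray
    Ione→Fargo: Fargo black — skip
  Ione black
  Hilo→Ashby: Ashby black — skip
  Hilo→Brent: Brent black — skip
Hilo black
Lodi gray
  Lodi→Fargo: Fargo black — skip
  Clio gray
    Clio→Brent: Brent black — skip
  Clio black
  Lodi→Ashby: Ashby black — skip
Lodi black
Napa gray
  Galt gray
    Galt→Dover: Dover black — skip
    Galt→Hilo: Hilo black — skip
    Galt→Lodi: Lodi black — skip
  Galt black
  Napa→Lodi: Lodi black — skip
  Napa→Elko: Elko black — skip
  Napa→Clio: Clio black — skip
  Napa→Kent: Kent black — skip
  Napa→Ione: Ione black — skip
Napa black
Every edge goes to a white or black vertex — no back edge, so the graph is acyclic.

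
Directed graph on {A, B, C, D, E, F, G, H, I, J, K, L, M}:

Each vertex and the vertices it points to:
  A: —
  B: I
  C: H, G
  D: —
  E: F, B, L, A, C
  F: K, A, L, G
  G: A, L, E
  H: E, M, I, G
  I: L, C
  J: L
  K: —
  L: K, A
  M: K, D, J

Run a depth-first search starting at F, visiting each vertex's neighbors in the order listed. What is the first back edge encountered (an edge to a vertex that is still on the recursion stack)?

DFS from F (visiting each vertex's neighbors in the order listed); mark gray on enter, black on exit:
F gray
  K gray
  K black
  A gray
  A black
  L gray
    L→K: K black — skip
    L→A: A black — skip
  L black
  G gray
    G→A: A black — skip
    G→L: L black — skip
    E gray
      E→F: F is gray → back edge
First back edge: E → F.

E→F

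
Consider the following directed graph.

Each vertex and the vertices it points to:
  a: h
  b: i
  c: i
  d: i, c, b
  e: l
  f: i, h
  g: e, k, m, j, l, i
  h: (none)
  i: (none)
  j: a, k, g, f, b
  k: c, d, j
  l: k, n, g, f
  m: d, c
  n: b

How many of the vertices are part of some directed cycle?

A vertex is on a directed cycle iff it belongs to a strongly connected component of size ≥ 2 (or has a self-loop).
The vertices on cycles are {e, g, j, k, l} — 5 in total.

5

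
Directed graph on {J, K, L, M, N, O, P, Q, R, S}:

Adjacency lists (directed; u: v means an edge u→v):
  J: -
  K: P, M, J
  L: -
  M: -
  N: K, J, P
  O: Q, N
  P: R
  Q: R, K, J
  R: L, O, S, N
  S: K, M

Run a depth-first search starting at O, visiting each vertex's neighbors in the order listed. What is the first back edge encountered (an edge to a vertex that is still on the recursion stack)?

DFS from O (visiting each vertex's neighbors in the order listed); mark gray on enter, black on exit:
O gray
  Q gray
    R gray
      L gray
      L black
      R→O: O is gray → back edge
First back edge: R → O.

R→O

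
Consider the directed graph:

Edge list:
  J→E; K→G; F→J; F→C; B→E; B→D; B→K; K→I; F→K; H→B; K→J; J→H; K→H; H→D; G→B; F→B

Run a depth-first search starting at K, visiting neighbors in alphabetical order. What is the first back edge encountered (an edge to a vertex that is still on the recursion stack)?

DFS from K (visiting neighbors in alphabetical order); mark gray on enter, black on exit:
K gray
  G gray
    B gray
      D gray
      D black
      E gray
      E black
      B→K: K is gray → back edge
First back edge: B → K.

B->K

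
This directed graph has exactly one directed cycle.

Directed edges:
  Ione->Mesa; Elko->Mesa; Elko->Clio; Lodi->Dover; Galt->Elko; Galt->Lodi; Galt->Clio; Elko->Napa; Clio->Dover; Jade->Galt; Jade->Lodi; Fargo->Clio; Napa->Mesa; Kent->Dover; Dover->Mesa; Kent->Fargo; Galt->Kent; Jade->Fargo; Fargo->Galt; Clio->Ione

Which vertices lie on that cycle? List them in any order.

DFS with gray/black marking from Galt:
Galt gray
  Kent gray
    Dover gray
      Mesa gray
      Mesa black
    Dover black
    Fargo gray
      Clio gray
        Clio→Dover: Dover black — skip
        Ione gray
          Ione→Mesa: Mesa black — skip
        Ione black
      Clio black
      Fargo→Galt: Galt is gray → back edge
Back edge closes the cycle Galt → Kent → Fargo → Galt; its vertices are {Galt, Kent, Fargo}.

Galt, Kent, Fargo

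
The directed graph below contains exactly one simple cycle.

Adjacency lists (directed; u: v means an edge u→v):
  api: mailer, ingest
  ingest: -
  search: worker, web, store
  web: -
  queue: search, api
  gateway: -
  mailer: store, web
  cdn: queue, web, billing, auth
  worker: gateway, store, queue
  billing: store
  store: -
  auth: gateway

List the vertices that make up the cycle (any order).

queue, search, worker

DFS with gray/black marking from queue:
queue gray
  search gray
    worker gray
      gateway gray
      gateway black
      store gray
      store black
      worker→queue: queue is gray → back edge
Back edge closes the cycle queue → search → worker → queue; its vertices are {queue, search, worker}.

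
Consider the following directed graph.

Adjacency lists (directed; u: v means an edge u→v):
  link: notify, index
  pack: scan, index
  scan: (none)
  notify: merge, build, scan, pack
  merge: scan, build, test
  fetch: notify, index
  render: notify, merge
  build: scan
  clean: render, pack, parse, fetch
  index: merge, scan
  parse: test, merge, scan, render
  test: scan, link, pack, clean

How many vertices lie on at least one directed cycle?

10

A vertex is on a directed cycle iff it belongs to a strongly connected component of size ≥ 2 (or has a self-loop).
The vertices on cycles are {link, pack, test, clean, fetch, index, merge, parse, notify, render} — 10 in total.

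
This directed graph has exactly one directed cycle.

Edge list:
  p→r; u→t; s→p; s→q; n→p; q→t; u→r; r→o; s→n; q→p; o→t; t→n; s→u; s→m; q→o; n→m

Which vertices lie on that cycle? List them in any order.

DFS with gray/black marking from n:
n gray
  m gray
  m black
  p gray
    r gray
      o gray
        t gray
          t→n: n is gray → back edge
Back edge closes the cycle n → p → r → o → t → n; its vertices are {n, o, p, r, t}.

n, o, p, r, t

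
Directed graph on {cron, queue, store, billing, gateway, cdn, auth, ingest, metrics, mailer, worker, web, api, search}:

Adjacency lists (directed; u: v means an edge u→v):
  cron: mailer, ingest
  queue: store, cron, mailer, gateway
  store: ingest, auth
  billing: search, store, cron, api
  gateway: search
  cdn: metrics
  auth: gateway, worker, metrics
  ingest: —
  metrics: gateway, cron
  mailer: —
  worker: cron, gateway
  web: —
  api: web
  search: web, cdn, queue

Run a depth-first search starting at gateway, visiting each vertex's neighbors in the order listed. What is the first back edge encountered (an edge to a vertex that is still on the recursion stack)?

metrics->gateway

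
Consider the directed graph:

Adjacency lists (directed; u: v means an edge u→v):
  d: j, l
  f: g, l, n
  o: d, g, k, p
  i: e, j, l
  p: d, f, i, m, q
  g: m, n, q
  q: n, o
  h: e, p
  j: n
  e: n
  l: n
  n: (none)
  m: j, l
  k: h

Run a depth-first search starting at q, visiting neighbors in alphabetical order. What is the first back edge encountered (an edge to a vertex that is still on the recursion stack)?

g→q

DFS from q (visiting neighbors in alphabetical order); mark gray on enter, black on exit:
q gray
  n gray
  n black
  o gray
    d gray
      j gray
        j→n: n black — skip
      j black
      l gray
        l→n: n black — skip
      l black
    d black
    g gray
      m gray
        m→j: j black — skip
        m→l: l black — skip
      m black
      g→n: n black — skip
      g→q: q is gray → back edge
First back edge: g → q.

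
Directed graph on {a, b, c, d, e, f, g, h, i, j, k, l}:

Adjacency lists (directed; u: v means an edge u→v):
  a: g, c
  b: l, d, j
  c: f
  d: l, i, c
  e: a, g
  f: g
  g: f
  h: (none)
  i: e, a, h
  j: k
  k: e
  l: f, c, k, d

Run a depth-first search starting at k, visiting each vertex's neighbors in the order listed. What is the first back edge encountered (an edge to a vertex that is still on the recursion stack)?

f->g

DFS from k (visiting each vertex's neighbors in the order listed); mark gray on enter, black on exit:
k gray
  e gray
    a gray
      g gray
        f gray
          f→g: g is gray → back edge
First back edge: f → g.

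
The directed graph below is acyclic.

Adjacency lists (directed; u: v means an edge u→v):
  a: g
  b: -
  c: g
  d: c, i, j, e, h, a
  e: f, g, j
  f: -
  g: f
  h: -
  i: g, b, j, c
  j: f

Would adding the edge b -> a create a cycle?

No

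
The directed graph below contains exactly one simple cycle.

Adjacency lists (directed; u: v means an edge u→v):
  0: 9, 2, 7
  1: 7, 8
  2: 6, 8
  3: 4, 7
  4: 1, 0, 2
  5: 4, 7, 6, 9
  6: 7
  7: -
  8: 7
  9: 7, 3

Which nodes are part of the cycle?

DFS with gray/black marking from 4:
4 gray
  1 gray
    7 gray
    7 black
    8 gray
      8→7: 7 black — skip
    8 black
  1 black
  0 gray
    9 gray
      9→7: 7 black — skip
      3 gray
        3→4: 4 is gray → back edge
Back edge closes the cycle 4 → 0 → 9 → 3 → 4; its vertices are {0, 3, 4, 9}.

0, 3, 4, 9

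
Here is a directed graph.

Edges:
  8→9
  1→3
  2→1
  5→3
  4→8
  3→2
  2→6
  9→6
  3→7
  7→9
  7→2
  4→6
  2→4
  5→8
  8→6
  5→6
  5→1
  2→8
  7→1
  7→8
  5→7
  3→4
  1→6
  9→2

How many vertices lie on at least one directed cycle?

7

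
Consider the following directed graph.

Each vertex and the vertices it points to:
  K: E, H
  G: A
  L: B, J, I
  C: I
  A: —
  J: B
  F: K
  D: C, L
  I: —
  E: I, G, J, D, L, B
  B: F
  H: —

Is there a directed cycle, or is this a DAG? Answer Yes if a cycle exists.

Yes

DFS with white/gray/black marking, starting from J:
J gray
  B gray
    F gray
      K gray
        E gray
          I gray
          I black
          G gray
            A gray
            A black
          G black
          E→J: J is gray → back edge
Back edge found, so a cycle exists: J → B → F → K → E → J.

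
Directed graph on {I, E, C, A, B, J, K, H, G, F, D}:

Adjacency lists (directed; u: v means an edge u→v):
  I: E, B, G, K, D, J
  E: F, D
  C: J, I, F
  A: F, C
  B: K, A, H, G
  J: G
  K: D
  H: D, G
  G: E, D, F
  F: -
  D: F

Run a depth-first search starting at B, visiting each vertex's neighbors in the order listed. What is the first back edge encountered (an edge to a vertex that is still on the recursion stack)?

DFS from B (visiting each vertex's neighbors in the order listed); mark gray on enter, black on exit:
B gray
  K gray
    D gray
      F gray
      F black
    D black
  K black
  A gray
    A→F: F black — skip
    C gray
      J gray
        G gray
          E gray
            E→F: F black — skip
            E→D: D black — skip
          E black
          G→D: D black — skip
          G→F: F black — skip
        G black
      J black
      I gray
        I→E: E black — skip
        I→B: B is gray → back edge
First back edge: I → B.

I->B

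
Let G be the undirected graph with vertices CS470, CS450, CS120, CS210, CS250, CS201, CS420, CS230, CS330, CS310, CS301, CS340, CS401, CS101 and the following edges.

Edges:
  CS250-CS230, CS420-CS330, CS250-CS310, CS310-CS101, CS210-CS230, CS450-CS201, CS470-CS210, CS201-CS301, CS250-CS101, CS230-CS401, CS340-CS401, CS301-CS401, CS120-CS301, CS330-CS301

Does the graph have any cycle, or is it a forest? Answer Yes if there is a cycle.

DFS, tracking each vertex's parent; an edge to a visited non-parent vertex closes a cycle.
Start from CS401:
visit CS401 (parent –)
  visit CS301 (parent CS401)
    visit CS330 (parent CS301)
      visit CS420 (parent CS330)
        CS420–CS330: parent, skip
      CS330–CS301: parent, skip
    CS301–CS401: parent, skip
    visit CS201 (parent CS301)
      CS201–CS301: parent, skip
      visit CS450 (parent CS201)
        CS450–CS201: parent, skip
    visit CS120 (parent CS301)
      CS120–CS301: parent, skip
  visit CS230 (parent CS401)
    visit CS250 (parent CS230)
      CS250–CS230: parent, skip
      visit CS101 (parent CS250)
        CS101–CS250: parent, skip
        visit CS310 (parent CS101)
          CS310–CS250: CS250 visited and ≠ parent → cycle
Cycle: CS250 – CS101 – CS310 – CS250.

Yes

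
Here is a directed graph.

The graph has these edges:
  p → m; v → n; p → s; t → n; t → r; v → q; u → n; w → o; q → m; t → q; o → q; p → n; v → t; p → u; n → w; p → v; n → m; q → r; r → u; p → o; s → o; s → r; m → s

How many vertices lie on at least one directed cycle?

8

A vertex is on a directed cycle iff it belongs to a strongly connected component of size ≥ 2 (or has a self-loop).
The vertices on cycles are {m, n, o, q, r, s, u, w} — 8 in total.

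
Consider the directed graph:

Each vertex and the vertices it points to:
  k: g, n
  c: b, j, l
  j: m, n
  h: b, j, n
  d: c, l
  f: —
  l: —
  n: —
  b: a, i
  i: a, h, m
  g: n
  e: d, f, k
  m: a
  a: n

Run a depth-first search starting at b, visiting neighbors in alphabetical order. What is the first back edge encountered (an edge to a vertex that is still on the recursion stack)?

h->b

DFS from b (visiting neighbors in alphabetical order); mark gray on enter, black on exit:
b gray
  a gray
    n gray
    n black
  a black
  i gray
    i→a: a black — skip
    h gray
      h→b: b is gray → back edge
First back edge: h → b.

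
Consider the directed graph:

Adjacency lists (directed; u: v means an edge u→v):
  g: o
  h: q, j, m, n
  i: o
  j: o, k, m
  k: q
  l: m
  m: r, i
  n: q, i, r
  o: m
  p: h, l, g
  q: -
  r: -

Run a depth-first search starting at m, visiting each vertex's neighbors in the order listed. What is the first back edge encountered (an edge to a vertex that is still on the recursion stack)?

DFS from m (visiting each vertex's neighbors in the order listed); mark gray on enter, black on exit:
m gray
  r gray
  r black
  i gray
    o gray
      o→m: m is gray → back edge
First back edge: o → m.

o->m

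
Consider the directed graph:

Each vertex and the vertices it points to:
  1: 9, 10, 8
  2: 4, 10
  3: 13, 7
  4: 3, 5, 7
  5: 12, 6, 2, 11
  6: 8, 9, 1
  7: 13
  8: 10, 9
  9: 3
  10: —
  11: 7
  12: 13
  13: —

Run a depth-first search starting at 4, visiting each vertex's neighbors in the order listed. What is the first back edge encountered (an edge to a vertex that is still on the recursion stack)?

2→4

DFS from 4 (visiting each vertex's neighbors in the order listed); mark gray on enter, black on exit:
4 gray
  3 gray
    13 gray
    13 black
    7 gray
      7→13: 13 black — skip
    7 black
  3 black
  5 gray
    12 gray
      12→13: 13 black — skip
    12 black
    6 gray
      8 gray
        10 gray
        10 black
        9 gray
          9→3: 3 black — skip
        9 black
      8 black
      6→9: 9 black — skip
      1 gray
        1→9: 9 black — skip
        1→10: 10 black — skip
        1→8: 8 black — skip
      1 black
    6 black
    2 gray
      2→4: 4 is gray → back edge
First back edge: 2 → 4.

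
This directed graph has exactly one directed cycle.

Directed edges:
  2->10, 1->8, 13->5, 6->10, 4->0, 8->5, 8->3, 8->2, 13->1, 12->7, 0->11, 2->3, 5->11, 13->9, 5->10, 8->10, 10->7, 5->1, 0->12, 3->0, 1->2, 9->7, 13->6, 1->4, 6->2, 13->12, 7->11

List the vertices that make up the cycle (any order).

DFS with gray/black marking from 1:
1 gray
  8 gray
    2 gray
      3 gray
        0 gray
          11 gray
          11 black
          12 gray
            7 gray
              7→11: 11 black — skip
            7 black
          12 black
        0 black
      3 black
      10 gray
        10→7: 7 black — skip
      10 black
    2 black
    8→10: 10 black — skip
    5 gray
      5→11: 11 black — skip
      5→10: 10 black — skip
      5→1: 1 is gray → back edge
Back edge closes the cycle 1 → 8 → 5 → 1; its vertices are {1, 5, 8}.

1, 5, 8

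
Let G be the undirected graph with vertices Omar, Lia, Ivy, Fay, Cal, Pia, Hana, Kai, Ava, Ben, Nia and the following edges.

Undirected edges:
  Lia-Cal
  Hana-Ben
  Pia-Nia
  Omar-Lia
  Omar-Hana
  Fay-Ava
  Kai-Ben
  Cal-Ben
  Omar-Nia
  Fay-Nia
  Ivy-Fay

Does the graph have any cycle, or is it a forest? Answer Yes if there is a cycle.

Yes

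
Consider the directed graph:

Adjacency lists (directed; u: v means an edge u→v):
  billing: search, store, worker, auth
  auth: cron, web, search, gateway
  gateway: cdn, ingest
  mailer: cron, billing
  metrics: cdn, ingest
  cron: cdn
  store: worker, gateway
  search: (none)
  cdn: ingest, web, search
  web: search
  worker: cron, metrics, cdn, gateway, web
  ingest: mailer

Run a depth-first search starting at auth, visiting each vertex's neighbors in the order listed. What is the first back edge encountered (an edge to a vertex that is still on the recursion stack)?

DFS from auth (visiting each vertex's neighbors in the order listed); mark gray on enter, black on exit:
auth gray
  cron gray
    cdn gray
      ingest gray
        mailer gray
          mailer→cron: cron is gray → back edge
First back edge: mailer → cron.

mailer->cron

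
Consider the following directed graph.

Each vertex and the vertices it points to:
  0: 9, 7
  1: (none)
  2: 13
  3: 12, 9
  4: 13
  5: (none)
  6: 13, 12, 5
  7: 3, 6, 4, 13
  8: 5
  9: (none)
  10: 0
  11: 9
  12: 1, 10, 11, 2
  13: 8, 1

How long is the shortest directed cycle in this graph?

5

For each vertex v, BFS finds the shortest path from v back to v.
The shortest such closed walk is 7 → 6 → 12 → 10 → 0 → 7, length 5.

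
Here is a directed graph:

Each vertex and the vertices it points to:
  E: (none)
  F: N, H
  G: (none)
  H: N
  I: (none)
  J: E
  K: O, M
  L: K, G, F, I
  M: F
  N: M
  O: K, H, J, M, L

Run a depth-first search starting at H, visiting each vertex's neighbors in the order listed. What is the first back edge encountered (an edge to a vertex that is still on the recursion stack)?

F→N

DFS from H (visiting each vertex's neighbors in the order listed); mark gray on enter, black on exit:
H gray
  N gray
    M gray
      F gray
        F→N: N is gray → back edge
First back edge: F → N.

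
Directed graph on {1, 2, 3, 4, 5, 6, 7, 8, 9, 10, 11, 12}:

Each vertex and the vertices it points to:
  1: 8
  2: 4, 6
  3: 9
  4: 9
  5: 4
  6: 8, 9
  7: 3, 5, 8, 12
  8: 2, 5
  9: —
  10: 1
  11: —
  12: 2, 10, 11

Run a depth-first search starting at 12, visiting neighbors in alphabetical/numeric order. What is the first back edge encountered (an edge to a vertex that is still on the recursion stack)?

DFS from 12 (visiting neighbors in alphabetical/numeric order); mark gray on enter, black on exit:
12 gray
  2 gray
    4 gray
      9 gray
      9 black
    4 black
    6 gray
      8 gray
        8→2: 2 is gray → back edge
First back edge: 8 → 2.

8->2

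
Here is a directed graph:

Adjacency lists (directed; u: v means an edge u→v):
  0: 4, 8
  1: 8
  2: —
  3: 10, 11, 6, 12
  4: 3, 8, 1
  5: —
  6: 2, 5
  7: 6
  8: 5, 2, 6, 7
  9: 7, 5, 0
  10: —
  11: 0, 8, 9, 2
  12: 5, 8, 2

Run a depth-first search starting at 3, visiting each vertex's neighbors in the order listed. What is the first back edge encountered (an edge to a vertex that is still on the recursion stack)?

DFS from 3 (visiting each vertex's neighbors in the order listed); mark gray on enter, black on exit:
3 gray
  10 gray
  10 black
  11 gray
    0 gray
      4 gray
        4→3: 3 is gray → back edge
First back edge: 4 → 3.

4→3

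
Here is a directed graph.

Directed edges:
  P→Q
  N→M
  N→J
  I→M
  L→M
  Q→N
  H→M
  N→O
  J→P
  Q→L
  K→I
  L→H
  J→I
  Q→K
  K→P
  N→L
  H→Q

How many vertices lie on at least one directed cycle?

A vertex is on a directed cycle iff it belongs to a strongly connected component of size ≥ 2 (or has a self-loop).
The vertices on cycles are {H, J, K, L, N, P, Q} — 7 in total.

7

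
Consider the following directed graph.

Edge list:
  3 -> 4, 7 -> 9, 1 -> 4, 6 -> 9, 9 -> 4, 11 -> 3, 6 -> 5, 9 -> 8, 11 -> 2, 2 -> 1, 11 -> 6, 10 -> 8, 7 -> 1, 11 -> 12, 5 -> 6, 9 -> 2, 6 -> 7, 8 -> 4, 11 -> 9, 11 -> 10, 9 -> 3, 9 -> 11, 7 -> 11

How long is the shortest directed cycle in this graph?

2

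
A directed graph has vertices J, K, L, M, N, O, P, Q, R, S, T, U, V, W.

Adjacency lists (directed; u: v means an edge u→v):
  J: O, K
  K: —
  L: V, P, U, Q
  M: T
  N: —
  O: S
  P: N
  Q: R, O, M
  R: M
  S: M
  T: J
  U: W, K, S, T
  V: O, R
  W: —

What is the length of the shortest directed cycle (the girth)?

For each vertex v, BFS finds the shortest path from v back to v.
The shortest such closed walk is T → J → O → S → M → T, length 5.

5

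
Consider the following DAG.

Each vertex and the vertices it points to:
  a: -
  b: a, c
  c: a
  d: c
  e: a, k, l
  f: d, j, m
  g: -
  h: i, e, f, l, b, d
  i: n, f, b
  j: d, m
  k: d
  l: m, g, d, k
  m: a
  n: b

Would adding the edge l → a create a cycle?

No

Adding l→a creates a cycle iff a can already reach l.
Explore from a: no path reaches l. The graph stays acyclic.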